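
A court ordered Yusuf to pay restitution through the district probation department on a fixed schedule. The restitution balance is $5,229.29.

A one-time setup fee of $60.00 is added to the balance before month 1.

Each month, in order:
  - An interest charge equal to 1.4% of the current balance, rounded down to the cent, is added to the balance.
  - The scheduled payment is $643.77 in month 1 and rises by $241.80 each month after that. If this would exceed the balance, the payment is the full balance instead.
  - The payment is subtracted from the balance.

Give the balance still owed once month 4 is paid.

$1,497.71

Month 1: opening $5,289.29; interest $74.05 → $5,363.34; payment $643.77; balance $4,719.57
Month 2: opening $4,719.57; interest $66.07 → $4,785.64; payment $885.57; balance $3,900.07
Month 3: opening $3,900.07; interest $54.60 → $3,954.67; payment $1,127.37; balance $2,827.30
Month 4: opening $2,827.30; interest $39.58 → $2,866.88; payment $1,369.17; balance $1,497.71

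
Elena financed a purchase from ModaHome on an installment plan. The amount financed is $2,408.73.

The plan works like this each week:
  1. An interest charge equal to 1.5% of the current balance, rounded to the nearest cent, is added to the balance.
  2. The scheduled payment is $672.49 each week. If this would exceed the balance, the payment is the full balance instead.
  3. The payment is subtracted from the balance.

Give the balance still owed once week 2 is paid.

$1,126.47

Week 1: opening $2,408.73; interest $36.13 → $2,444.86; payment $672.49; balance $1,772.37
Week 2: opening $1,772.37; interest $26.59 → $1,798.96; payment $672.49; balance $1,126.47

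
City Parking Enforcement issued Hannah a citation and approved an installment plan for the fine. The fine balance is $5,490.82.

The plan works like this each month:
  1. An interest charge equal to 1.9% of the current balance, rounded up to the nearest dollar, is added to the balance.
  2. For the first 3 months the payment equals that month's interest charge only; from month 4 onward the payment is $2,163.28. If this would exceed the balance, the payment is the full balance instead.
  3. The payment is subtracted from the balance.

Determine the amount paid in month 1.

$105.00

Month 1: opening $5,490.82; interest $105.00 → $5,595.82; payment $105.00; balance $5,490.82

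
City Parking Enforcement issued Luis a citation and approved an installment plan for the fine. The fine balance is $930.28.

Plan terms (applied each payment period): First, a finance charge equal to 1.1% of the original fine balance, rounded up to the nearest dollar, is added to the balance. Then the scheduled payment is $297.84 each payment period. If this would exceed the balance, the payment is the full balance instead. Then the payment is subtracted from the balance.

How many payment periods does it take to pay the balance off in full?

Payment period 1: $930.28 +$11.00 interest = $941.28; pay $297.84 → $643.44
Payment period 2: $643.44 +$11.00 interest = $654.44; pay $297.84 → $356.60
Payment period 3: $356.60 +$11.00 interest = $367.60; pay $297.84 → $69.76
Payment period 4: $69.76 +$11.00 interest = $80.76; pay $80.76 → $0.00
Balance reaches $0.00 in payment period 4.

4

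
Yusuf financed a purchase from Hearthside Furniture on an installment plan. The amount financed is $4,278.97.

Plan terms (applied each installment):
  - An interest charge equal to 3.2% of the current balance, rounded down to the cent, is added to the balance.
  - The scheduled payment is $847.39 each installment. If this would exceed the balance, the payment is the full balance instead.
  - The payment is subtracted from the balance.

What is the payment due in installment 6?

Installment 1: opening $4,278.97; interest $136.92 → $4,415.89; payment $847.39; balance $3,568.50
Installment 2: opening $3,568.50; interest $114.19 → $3,682.69; payment $847.39; balance $2,835.30
Installment 3: opening $2,835.30; interest $90.72 → $2,926.02; payment $847.39; balance $2,078.63
Installment 4: opening $2,078.63; interest $66.51 → $2,145.14; payment $847.39; balance $1,297.75
Installment 5: opening $1,297.75; interest $41.52 → $1,339.27; payment $847.39; balance $491.88
Installment 6: opening $491.88; interest $15.74 → $507.62; payment $507.62; balance $0.00

$507.62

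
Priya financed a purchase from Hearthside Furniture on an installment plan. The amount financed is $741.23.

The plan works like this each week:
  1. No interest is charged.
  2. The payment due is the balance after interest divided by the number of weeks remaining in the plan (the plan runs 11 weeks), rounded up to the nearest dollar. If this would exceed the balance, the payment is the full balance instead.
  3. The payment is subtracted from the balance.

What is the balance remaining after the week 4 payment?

$469.23

Week 1: opening $741.23; payment $68.00; balance $673.23
Week 2: opening $673.23; payment $68.00; balance $605.23
Week 3: opening $605.23; payment $68.00; balance $537.23
Week 4: opening $537.23; payment $68.00; balance $469.23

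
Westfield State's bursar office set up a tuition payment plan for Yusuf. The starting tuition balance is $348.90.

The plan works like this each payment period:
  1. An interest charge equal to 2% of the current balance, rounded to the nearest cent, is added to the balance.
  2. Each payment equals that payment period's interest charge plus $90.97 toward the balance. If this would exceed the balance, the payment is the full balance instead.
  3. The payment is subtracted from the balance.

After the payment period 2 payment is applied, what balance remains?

Payment period 1: opening $348.90; interest $6.98 → $355.88; payment $97.95; balance $257.93
Payment period 2: opening $257.93; interest $5.16 → $263.09; payment $96.13; balance $166.96

$166.96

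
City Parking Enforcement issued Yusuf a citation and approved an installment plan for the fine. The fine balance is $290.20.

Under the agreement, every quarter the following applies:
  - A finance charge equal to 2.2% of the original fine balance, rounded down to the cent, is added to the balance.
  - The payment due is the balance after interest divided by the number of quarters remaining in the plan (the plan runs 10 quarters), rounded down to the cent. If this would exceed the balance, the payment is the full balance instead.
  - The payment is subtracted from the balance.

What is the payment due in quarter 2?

$30.36

# | Opening | Interest | Payment | End bal
1 | $290.20 | $6.38 | $29.65 | $266.93
2 | $266.93 | $6.38 | $30.36 | $242.95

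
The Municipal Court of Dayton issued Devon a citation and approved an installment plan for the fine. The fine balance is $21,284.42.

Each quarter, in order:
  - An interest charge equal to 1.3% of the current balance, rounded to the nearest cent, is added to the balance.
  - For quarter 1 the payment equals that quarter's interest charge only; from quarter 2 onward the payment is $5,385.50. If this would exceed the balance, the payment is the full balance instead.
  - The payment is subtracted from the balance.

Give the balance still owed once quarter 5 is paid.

$447.26

Quarter 1: $21,284.42 +$276.70 interest = $21,561.12; pay $276.70 → $21,284.42
Quarter 2: $21,284.42 +$276.70 interest = $21,561.12; pay $5,385.50 → $16,175.62
Quarter 3: $16,175.62 +$210.28 interest = $16,385.90; pay $5,385.50 → $11,000.40
Quarter 4: $11,000.40 +$143.01 interest = $11,143.41; pay $5,385.50 → $5,757.91
Quarter 5: $5,757.91 +$74.85 interest = $5,832.76; pay $5,385.50 → $447.26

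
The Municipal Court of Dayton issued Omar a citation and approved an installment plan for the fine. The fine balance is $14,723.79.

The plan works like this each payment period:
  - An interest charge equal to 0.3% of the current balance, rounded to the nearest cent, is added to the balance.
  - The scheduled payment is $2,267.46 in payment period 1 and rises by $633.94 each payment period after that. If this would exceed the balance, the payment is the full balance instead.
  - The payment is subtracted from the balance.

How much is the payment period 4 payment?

$4,169.28

Payment period 1: opening $14,723.79; interest $44.17 → $14,767.96; payment $2,267.46; balance $12,500.50
Payment period 2: opening $12,500.50; interest $37.50 → $12,538.00; payment $2,901.40; balance $9,636.60
Payment period 3: opening $9,636.60; interest $28.91 → $9,665.51; payment $3,535.34; balance $6,130.17
Payment period 4: opening $6,130.17; interest $18.39 → $6,148.56; payment $4,169.28; balance $1,979.28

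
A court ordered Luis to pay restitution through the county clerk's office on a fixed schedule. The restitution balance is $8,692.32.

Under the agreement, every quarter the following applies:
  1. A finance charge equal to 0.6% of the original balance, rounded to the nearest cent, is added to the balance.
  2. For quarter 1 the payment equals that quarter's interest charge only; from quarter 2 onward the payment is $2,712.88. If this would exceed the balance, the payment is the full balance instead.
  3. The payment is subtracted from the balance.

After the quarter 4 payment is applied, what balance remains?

Quarter 1: opening $8,692.32; interest $52.15 → $8,744.47; payment $52.15; balance $8,692.32
Quarter 2: opening $8,692.32; interest $52.15 → $8,744.47; payment $2,712.88; balance $6,031.59
Quarter 3: opening $6,031.59; interest $52.15 → $6,083.74; payment $2,712.88; balance $3,370.86
Quarter 4: opening $3,370.86; interest $52.15 → $3,423.01; payment $2,712.88; balance $710.13

$710.13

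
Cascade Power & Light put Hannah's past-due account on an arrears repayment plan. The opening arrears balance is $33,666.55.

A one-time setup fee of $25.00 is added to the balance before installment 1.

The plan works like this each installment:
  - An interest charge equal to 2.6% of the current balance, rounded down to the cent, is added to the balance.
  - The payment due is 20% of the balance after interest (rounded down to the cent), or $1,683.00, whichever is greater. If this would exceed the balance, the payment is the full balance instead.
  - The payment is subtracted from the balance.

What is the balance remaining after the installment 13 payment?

$0.00

# | Opening | Interest | Payment | End bal
1 | $33,691.55 | $875.98 | $6,913.50 | $27,654.03
2 | $27,654.03 | $719.00 | $5,674.60 | $22,698.43
3 | $22,698.43 | $590.15 | $4,657.71 | $18,630.87
4 | $18,630.87 | $484.40 | $3,823.05 | $15,292.22
5 | $15,292.22 | $397.59 | $3,137.96 | $12,551.85
6 | $12,551.85 | $326.34 | $2,575.63 | $10,302.56
7 | $10,302.56 | $267.86 | $2,114.08 | $8,456.34
8 | $8,456.34 | $219.86 | $1,735.24 | $6,940.96
9 | $6,940.96 | $180.46 | $1,683.00 | $5,438.42
10 | $5,438.42 | $141.39 | $1,683.00 | $3,896.81
11 | $3,896.81 | $101.31 | $1,683.00 | $2,315.12
12 | $2,315.12 | $60.19 | $1,683.00 | $692.31
13 | $692.31 | $18.00 | $710.31 | $0.00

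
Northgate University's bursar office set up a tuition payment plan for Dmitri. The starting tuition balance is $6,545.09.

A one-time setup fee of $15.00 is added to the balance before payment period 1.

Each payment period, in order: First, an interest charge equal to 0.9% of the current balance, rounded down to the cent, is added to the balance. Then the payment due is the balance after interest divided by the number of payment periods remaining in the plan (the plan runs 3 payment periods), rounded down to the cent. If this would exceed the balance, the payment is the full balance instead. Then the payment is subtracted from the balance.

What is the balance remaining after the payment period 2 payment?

$2,226.24

Payment period 1: $6,560.09 +$59.04 interest = $6,619.13; pay $2,206.37 → $4,412.76
Payment period 2: $4,412.76 +$39.71 interest = $4,452.47; pay $2,226.23 → $2,226.24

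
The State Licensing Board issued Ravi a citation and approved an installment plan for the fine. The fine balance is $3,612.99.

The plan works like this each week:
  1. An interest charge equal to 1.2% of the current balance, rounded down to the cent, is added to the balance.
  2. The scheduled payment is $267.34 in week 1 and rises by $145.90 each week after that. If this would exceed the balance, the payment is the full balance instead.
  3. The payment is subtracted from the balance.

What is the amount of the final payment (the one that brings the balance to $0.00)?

Week 1: $3,612.99 +$43.35 interest = $3,656.34; pay $267.34 → $3,389.00
Week 2: $3,389.00 +$40.66 interest = $3,429.66; pay $413.24 → $3,016.42
Week 3: $3,016.42 +$36.19 interest = $3,052.61; pay $559.14 → $2,493.47
Week 4: $2,493.47 +$29.92 interest = $2,523.39; pay $705.04 → $1,818.35
Week 5: $1,818.35 +$21.82 interest = $1,840.17; pay $850.94 → $989.23
Week 6: $989.23 +$11.87 interest = $1,001.10; pay $996.84 → $4.26
Week 7: $4.26 +$0.05 interest = $4.31; pay $4.31 → $0.00

$4.31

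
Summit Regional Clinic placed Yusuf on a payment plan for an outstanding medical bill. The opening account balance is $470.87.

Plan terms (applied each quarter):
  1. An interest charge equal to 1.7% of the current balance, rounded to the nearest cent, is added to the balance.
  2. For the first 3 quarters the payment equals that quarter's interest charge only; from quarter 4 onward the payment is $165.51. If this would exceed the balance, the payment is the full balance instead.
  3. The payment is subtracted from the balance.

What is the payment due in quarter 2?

$8.00

Quarter 1: opening $470.87; interest $8.00 → $478.87; payment $8.00; balance $470.87
Quarter 2: opening $470.87; interest $8.00 → $478.87; payment $8.00; balance $470.87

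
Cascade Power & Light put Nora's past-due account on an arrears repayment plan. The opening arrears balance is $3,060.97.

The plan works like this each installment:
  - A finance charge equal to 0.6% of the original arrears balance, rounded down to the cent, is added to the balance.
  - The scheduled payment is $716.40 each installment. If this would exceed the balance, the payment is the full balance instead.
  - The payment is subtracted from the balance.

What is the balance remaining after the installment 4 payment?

$268.81

Installment 1: opening $3,060.97; interest $18.36 → $3,079.33; payment $716.40; balance $2,362.93
Installment 2: opening $2,362.93; interest $18.36 → $2,381.29; payment $716.40; balance $1,664.89
Installment 3: opening $1,664.89; interest $18.36 → $1,683.25; payment $716.40; balance $966.85
Installment 4: opening $966.85; interest $18.36 → $985.21; payment $716.40; balance $268.81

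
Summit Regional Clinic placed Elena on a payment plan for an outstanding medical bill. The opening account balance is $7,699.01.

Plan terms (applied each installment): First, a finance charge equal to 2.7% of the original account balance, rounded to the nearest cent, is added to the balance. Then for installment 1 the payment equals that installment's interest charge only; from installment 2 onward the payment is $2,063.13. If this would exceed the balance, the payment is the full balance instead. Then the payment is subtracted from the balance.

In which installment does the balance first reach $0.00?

Installment 1: opening $7,699.01; interest $207.87 → $7,906.88; payment $207.87; balance $7,699.01
Installment 2: opening $7,699.01; interest $207.87 → $7,906.88; payment $2,063.13; balance $5,843.75
Installment 3: opening $5,843.75; interest $207.87 → $6,051.62; payment $2,063.13; balance $3,988.49
Installment 4: opening $3,988.49; interest $207.87 → $4,196.36; payment $2,063.13; balance $2,133.23
Installment 5: opening $2,133.23; interest $207.87 → $2,341.10; payment $2,063.13; balance $277.97
Installment 6: opening $277.97; interest $207.87 → $485.84; payment $485.84; balance $0.00
Balance reaches $0.00 in installment 6.

6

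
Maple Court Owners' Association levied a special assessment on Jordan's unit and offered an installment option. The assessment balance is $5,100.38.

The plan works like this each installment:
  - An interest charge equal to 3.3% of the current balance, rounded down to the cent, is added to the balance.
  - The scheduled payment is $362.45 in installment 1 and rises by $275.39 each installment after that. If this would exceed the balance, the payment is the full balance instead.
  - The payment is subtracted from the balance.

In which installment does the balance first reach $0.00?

Installment 1: opening $5,100.38; interest $168.31 → $5,268.69; payment $362.45; balance $4,906.24
Installment 2: opening $4,906.24; interest $161.90 → $5,068.14; payment $637.84; balance $4,430.30
Installment 3: opening $4,430.30; interest $146.19 → $4,576.49; payment $913.23; balance $3,663.26
Installment 4: opening $3,663.26; interest $120.88 → $3,784.14; payment $1,188.62; balance $2,595.52
Installment 5: opening $2,595.52; interest $85.65 → $2,681.17; payment $1,464.01; balance $1,217.16
Installment 6: opening $1,217.16; interest $40.16 → $1,257.32; payment $1,257.32; balance $0.00
Balance reaches $0.00 in installment 6.

6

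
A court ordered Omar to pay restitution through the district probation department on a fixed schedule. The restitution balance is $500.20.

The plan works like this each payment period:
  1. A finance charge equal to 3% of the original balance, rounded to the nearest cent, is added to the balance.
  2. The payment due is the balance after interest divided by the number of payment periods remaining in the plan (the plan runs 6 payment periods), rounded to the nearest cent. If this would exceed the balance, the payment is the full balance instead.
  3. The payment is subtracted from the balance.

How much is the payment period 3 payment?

$92.62

Payment period 1: opening $500.20; interest $15.01 → $515.21; payment $85.87; balance $429.34
Payment period 2: opening $429.34; interest $15.01 → $444.35; payment $88.87; balance $355.48
Payment period 3: opening $355.48; interest $15.01 → $370.49; payment $92.62; balance $277.87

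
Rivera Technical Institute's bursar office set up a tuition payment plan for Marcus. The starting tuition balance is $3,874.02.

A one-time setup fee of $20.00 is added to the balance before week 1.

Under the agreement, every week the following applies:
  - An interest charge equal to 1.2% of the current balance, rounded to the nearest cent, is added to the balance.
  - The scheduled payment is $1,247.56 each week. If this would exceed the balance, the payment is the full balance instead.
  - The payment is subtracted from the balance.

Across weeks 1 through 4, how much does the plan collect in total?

Week 1: opening $3,894.02; interest $46.73 → $3,940.75; payment $1,247.56; balance $2,693.19
Week 2: opening $2,693.19; interest $32.32 → $2,725.51; payment $1,247.56; balance $1,477.95
Week 3: opening $1,477.95; interest $17.74 → $1,495.69; payment $1,247.56; balance $248.13
Week 4: opening $248.13; interest $2.98 → $251.11; payment $251.11; balance $0.00
Total paid: $3,993.79

$3,993.79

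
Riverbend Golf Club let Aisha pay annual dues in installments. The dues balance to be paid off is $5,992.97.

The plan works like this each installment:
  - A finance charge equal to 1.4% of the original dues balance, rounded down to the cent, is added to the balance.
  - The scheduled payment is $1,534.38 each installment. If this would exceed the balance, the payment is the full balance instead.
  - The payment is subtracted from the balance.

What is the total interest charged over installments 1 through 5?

Installment 1: opening $5,992.97; interest $83.90 → $6,076.87; payment $1,534.38; balance $4,542.49
Installment 2: opening $4,542.49; interest $83.90 → $4,626.39; payment $1,534.38; balance $3,092.01
Installment 3: opening $3,092.01; interest $83.90 → $3,175.91; payment $1,534.38; balance $1,641.53
Installment 4: opening $1,641.53; interest $83.90 → $1,725.43; payment $1,534.38; balance $191.05
Installment 5: opening $191.05; interest $83.90 → $274.95; payment $274.95; balance $0.00
Total interest: $83.90 + $83.90 + $83.90 + $83.90 + $83.90 = $419.50

$419.50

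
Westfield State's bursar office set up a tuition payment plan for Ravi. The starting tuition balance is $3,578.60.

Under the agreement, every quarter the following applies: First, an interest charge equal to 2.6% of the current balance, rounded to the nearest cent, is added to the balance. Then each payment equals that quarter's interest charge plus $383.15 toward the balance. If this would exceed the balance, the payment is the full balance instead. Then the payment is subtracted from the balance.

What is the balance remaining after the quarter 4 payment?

$2,046.00

# | Opening | Interest | Payment | End bal
1 | $3,578.60 | $93.04 | $476.19 | $3,195.45
2 | $3,195.45 | $83.08 | $466.23 | $2,812.30
3 | $2,812.30 | $73.12 | $456.27 | $2,429.15
4 | $2,429.15 | $63.16 | $446.31 | $2,046.00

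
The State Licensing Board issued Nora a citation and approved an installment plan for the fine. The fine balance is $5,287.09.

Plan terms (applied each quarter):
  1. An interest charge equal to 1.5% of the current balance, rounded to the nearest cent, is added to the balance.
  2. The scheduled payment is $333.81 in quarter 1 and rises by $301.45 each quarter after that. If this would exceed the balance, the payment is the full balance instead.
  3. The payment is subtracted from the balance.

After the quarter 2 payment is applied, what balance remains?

Quarter 1: opening $5,287.09; interest $79.31 → $5,366.40; payment $333.81; balance $5,032.59
Quarter 2: opening $5,032.59; interest $75.49 → $5,108.08; payment $635.26; balance $4,472.82

$4,472.82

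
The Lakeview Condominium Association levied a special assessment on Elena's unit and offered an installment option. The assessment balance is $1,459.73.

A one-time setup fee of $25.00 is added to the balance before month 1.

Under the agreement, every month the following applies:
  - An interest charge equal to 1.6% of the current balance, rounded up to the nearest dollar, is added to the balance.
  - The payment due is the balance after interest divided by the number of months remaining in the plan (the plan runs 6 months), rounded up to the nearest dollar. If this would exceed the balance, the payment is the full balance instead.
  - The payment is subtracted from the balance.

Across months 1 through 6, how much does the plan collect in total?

Month 1: opening $1,484.73; interest $24.00 → $1,508.73; payment $252.00; balance $1,256.73
Month 2: opening $1,256.73; interest $21.00 → $1,277.73; payment $256.00; balance $1,021.73
Month 3: opening $1,021.73; interest $17.00 → $1,038.73; payment $260.00; balance $778.73
Month 4: opening $778.73; interest $13.00 → $791.73; payment $264.00; balance $527.73
Month 5: opening $527.73; interest $9.00 → $536.73; payment $269.00; balance $267.73
Month 6: opening $267.73; interest $5.00 → $272.73; payment $272.73; balance $0.00
Total paid: $1,573.73

$1,573.73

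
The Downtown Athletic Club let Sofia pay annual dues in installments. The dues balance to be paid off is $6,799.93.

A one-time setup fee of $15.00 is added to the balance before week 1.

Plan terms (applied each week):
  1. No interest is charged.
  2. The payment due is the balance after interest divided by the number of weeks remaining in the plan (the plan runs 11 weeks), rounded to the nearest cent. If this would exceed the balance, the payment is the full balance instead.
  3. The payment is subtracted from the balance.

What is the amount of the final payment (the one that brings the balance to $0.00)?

$619.53

Week 1: opening $6,814.93; payment $619.54; balance $6,195.39
Week 2: opening $6,195.39; payment $619.54; balance $5,575.85
Week 3: opening $5,575.85; payment $619.54; balance $4,956.31
Week 4: opening $4,956.31; payment $619.54; balance $4,336.77
Week 5: opening $4,336.77; payment $619.54; balance $3,717.23
Week 6: opening $3,717.23; payment $619.54; balance $3,097.69
Week 7: opening $3,097.69; payment $619.54; balance $2,478.15
Week 8: opening $2,478.15; payment $619.54; balance $1,858.61
Week 9: opening $1,858.61; payment $619.54; balance $1,239.07
Week 10: opening $1,239.07; payment $619.54; balance $619.53
Week 11: opening $619.53; payment $619.53; balance $0.00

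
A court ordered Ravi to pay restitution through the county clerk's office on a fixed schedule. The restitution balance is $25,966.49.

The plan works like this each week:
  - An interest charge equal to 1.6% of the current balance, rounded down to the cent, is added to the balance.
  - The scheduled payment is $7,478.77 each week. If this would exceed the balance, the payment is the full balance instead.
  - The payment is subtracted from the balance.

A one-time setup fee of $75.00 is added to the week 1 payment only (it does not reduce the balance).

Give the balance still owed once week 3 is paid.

$4,435.71

Week 1: opening $25,966.49; interest $415.46 → $26,381.95; payment $7,478.77 (+ $75.00 fee); balance $18,903.18
Week 2: opening $18,903.18; interest $302.45 → $19,205.63; payment $7,478.77; balance $11,726.86
Week 3: opening $11,726.86; interest $187.62 → $11,914.48; payment $7,478.77; balance $4,435.71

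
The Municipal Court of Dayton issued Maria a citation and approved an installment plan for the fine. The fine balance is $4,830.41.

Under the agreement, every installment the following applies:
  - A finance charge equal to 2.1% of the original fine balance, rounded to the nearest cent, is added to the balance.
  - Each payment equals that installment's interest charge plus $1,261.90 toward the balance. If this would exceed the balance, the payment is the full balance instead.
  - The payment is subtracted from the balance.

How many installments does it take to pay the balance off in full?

Installment 1: opening $4,830.41; interest $101.44 → $4,931.85; payment $1,363.34; balance $3,568.51
Installment 2: opening $3,568.51; interest $101.44 → $3,669.95; payment $1,363.34; balance $2,306.61
Installment 3: opening $2,306.61; interest $101.44 → $2,408.05; payment $1,363.34; balance $1,044.71
Installment 4: opening $1,044.71; interest $101.44 → $1,146.15; payment $1,146.15; balance $0.00
Balance reaches $0.00 in installment 4.

4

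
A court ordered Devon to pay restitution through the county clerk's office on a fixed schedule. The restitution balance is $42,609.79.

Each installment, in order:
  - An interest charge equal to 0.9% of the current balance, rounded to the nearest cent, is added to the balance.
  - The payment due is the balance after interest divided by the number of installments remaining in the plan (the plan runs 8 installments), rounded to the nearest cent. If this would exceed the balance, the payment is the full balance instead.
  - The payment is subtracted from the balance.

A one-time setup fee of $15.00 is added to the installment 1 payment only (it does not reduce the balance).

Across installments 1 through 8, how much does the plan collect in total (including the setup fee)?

$44,387.23

Installment 1: opening $42,609.79; interest $383.49 → $42,993.28; payment $5,374.16 (+ $15.00 fee); balance $37,619.12
Installment 2: opening $37,619.12; interest $338.57 → $37,957.69; payment $5,422.53; balance $32,535.16
Installment 3: opening $32,535.16; interest $292.82 → $32,827.98; payment $5,471.33; balance $27,356.65
Installment 4: opening $27,356.65; interest $246.21 → $27,602.86; payment $5,520.57; balance $22,082.29
Installment 5: opening $22,082.29; interest $198.74 → $22,281.03; payment $5,570.26; balance $16,710.77
Installment 6: opening $16,710.77; interest $150.40 → $16,861.17; payment $5,620.39; balance $11,240.78
Installment 7: opening $11,240.78; interest $101.17 → $11,341.95; payment $5,670.98; balance $5,670.97
Installment 8: opening $5,670.97; interest $51.04 → $5,722.01; payment $5,722.01; balance $0.00
Total paid: $44,387.23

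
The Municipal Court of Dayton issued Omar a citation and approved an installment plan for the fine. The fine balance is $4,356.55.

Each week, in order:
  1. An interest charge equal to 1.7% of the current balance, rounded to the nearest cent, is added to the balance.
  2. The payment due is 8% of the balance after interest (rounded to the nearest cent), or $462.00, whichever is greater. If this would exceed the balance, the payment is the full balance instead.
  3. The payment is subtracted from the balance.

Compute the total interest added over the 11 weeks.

Week 1: opening $4,356.55; interest $74.06 → $4,430.61; payment $462.00; balance $3,968.61
Week 2: opening $3,968.61; interest $67.47 → $4,036.08; payment $462.00; balance $3,574.08
Week 3: opening $3,574.08; interest $60.76 → $3,634.84; payment $462.00; balance $3,172.84
Week 4: opening $3,172.84; interest $53.94 → $3,226.78; payment $462.00; balance $2,764.78
Week 5: opening $2,764.78; interest $47.00 → $2,811.78; payment $462.00; balance $2,349.78
Week 6: opening $2,349.78; interest $39.95 → $2,389.73; payment $462.00; balance $1,927.73
Week 7: opening $1,927.73; interest $32.77 → $1,960.50; payment $462.00; balance $1,498.50
Week 8: opening $1,498.50; interest $25.47 → $1,523.97; payment $462.00; balance $1,061.97
Week 9: opening $1,061.97; interest $18.05 → $1,080.02; payment $462.00; balance $618.02
Week 10: opening $618.02; interest $10.51 → $628.53; payment $462.00; balance $166.53
Week 11: opening $166.53; interest $2.83 → $169.36; payment $169.36; balance $0.00
Total interest: $74.06 + $67.47 + $60.76 + $53.94 + $47.00 + $39.95 + $32.77 + $25.47 + $18.05 + $10.51 + $2.83 = $432.81

$432.81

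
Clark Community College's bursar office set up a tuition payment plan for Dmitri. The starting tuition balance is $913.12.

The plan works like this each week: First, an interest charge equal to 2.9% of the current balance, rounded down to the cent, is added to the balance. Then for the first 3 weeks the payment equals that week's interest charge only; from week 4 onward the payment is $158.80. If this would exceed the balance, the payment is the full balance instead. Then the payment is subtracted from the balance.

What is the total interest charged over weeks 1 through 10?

Week 1: opening $913.12; interest $26.48 → $939.60; payment $26.48; balance $913.12
Week 2: opening $913.12; interest $26.48 → $939.60; payment $26.48; balance $913.12
Week 3: opening $913.12; interest $26.48 → $939.60; payment $26.48; balance $913.12
Week 4: opening $913.12; interest $26.48 → $939.60; payment $158.80; balance $780.80
Week 5: opening $780.80; interest $22.64 → $803.44; payment $158.80; balance $644.64
Week 6: opening $644.64; interest $18.69 → $663.33; payment $158.80; balance $504.53
Week 7: opening $504.53; interest $14.63 → $519.16; payment $158.80; balance $360.36
Week 8: opening $360.36; interest $10.45 → $370.81; payment $158.80; balance $212.01
Week 9: opening $212.01; interest $6.14 → $218.15; payment $158.80; balance $59.35
Week 10: opening $59.35; interest $1.72 → $61.07; payment $61.07; balance $0.00
Total interest: $26.48 + $26.48 + $26.48 + $26.48 + $22.64 + $18.69 + $14.63 + $10.45 + $6.14 + $1.72 = $180.19

$180.19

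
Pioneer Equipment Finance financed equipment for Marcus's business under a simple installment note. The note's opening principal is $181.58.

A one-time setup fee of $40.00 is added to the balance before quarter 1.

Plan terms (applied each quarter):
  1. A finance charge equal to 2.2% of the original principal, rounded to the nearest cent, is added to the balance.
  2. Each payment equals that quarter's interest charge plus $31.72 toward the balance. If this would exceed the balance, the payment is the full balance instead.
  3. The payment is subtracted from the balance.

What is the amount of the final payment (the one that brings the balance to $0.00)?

# | Opening | Interest | Payment | End bal
1 | $221.58 | $3.99 | $35.71 | $189.86
2 | $189.86 | $3.99 | $35.71 | $158.14
3 | $158.14 | $3.99 | $35.71 | $126.42
4 | $126.42 | $3.99 | $35.71 | $94.70
5 | $94.70 | $3.99 | $35.71 | $62.98
6 | $62.98 | $3.99 | $35.71 | $31.26
7 | $31.26 | $3.99 | $35.25 | $0.00

$35.25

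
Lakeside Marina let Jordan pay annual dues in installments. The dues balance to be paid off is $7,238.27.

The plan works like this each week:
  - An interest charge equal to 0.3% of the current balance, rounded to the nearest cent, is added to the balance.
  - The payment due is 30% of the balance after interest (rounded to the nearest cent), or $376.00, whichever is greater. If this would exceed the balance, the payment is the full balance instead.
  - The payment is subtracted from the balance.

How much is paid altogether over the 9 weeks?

Week 1: $7,238.27 +$21.71 interest = $7,259.98; pay $2,177.99 → $5,081.99
Week 2: $5,081.99 +$15.25 interest = $5,097.24; pay $1,529.17 → $3,568.07
Week 3: $3,568.07 +$10.70 interest = $3,578.77; pay $1,073.63 → $2,505.14
Week 4: $2,505.14 +$7.52 interest = $2,512.66; pay $753.80 → $1,758.86
Week 5: $1,758.86 +$5.28 interest = $1,764.14; pay $529.24 → $1,234.90
Week 6: $1,234.90 +$3.70 interest = $1,238.60; pay $376.00 → $862.60
Week 7: $862.60 +$2.59 interest = $865.19; pay $376.00 → $489.19
Week 8: $489.19 +$1.47 interest = $490.66; pay $376.00 → $114.66
Week 9: $114.66 +$0.34 interest = $115.00; pay $115.00 → $0.00
Total paid: $7,306.83

$7,306.83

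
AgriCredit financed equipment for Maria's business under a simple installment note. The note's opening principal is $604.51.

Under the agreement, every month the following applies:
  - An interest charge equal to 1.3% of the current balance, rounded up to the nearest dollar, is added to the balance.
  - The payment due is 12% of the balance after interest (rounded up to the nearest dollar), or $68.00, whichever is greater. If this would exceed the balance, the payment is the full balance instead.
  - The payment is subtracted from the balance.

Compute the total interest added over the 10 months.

$47.00

# | Opening | Interest | Payment | End bal
1 | $604.51 | $8.00 | $74.00 | $538.51
2 | $538.51 | $8.00 | $68.00 | $478.51
3 | $478.51 | $7.00 | $68.00 | $417.51
4 | $417.51 | $6.00 | $68.00 | $355.51
5 | $355.51 | $5.00 | $68.00 | $292.51
6 | $292.51 | $4.00 | $68.00 | $228.51
7 | $228.51 | $3.00 | $68.00 | $163.51
8 | $163.51 | $3.00 | $68.00 | $98.51
9 | $98.51 | $2.00 | $68.00 | $32.51
10 | $32.51 | $1.00 | $33.51 | $0.00
Total interest: $8.00 + $8.00 + $7.00 + $6.00 + $5.00 + $4.00 + $3.00 + $3.00 + $2.00 + $1.00 = $47.00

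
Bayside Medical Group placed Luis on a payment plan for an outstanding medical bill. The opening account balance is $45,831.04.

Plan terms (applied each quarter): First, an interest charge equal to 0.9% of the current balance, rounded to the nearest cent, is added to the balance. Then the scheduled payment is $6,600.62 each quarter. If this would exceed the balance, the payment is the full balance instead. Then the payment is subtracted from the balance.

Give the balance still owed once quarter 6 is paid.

Quarter 1: $45,831.04 +$412.48 interest = $46,243.52; pay $6,600.62 → $39,642.90
Quarter 2: $39,642.90 +$356.79 interest = $39,999.69; pay $6,600.62 → $33,399.07
Quarter 3: $33,399.07 +$300.59 interest = $33,699.66; pay $6,600.62 → $27,099.04
Quarter 4: $27,099.04 +$243.89 interest = $27,342.93; pay $6,600.62 → $20,742.31
Quarter 5: $20,742.31 +$186.68 interest = $20,928.99; pay $6,600.62 → $14,328.37
Quarter 6: $14,328.37 +$128.96 interest = $14,457.33; pay $6,600.62 → $7,856.71

$7,856.71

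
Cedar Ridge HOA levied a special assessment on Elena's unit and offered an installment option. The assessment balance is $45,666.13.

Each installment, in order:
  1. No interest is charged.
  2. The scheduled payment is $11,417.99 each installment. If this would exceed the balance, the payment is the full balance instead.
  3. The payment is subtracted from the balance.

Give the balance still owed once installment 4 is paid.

Installment 1: opening $45,666.13; payment $11,417.99; balance $34,248.14
Installment 2: opening $34,248.14; payment $11,417.99; balance $22,830.15
Installment 3: opening $22,830.15; payment $11,417.99; balance $11,412.16
Installment 4: opening $11,412.16; payment $11,412.16; balance $0.00

$0.00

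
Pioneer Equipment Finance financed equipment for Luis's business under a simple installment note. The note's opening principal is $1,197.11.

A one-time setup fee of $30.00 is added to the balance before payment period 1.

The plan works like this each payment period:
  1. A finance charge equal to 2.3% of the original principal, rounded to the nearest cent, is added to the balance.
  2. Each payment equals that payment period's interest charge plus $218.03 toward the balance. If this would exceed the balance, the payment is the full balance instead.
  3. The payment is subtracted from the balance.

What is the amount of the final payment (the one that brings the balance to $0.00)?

Payment period 1: $1,227.11 +$27.53 interest = $1,254.64; pay $245.56 → $1,009.08
Payment period 2: $1,009.08 +$27.53 interest = $1,036.61; pay $245.56 → $791.05
Payment period 3: $791.05 +$27.53 interest = $818.58; pay $245.56 → $573.02
Payment period 4: $573.02 +$27.53 interest = $600.55; pay $245.56 → $354.99
Payment period 5: $354.99 +$27.53 interest = $382.52; pay $245.56 → $136.96
Payment period 6: $136.96 +$27.53 interest = $164.49; pay $164.49 → $0.00

$164.49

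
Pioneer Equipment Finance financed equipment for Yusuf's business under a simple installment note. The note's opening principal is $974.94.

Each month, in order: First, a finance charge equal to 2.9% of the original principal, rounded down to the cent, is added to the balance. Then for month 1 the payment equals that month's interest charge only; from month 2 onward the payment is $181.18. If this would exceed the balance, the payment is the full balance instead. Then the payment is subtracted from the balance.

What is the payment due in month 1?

# | Opening | Interest | Payment | End bal
1 | $974.94 | $28.27 | $28.27 | $974.94

$28.27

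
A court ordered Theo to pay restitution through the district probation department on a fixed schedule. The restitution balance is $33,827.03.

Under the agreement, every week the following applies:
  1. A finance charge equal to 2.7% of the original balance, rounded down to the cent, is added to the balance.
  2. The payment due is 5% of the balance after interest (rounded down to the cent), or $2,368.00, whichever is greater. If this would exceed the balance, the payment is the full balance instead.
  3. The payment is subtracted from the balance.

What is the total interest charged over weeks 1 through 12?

Week 1: opening $33,827.03; interest $913.32 → $34,740.35; payment $2,368.00; balance $32,372.35
Week 2: opening $32,372.35; interest $913.32 → $33,285.67; payment $2,368.00; balance $30,917.67
Week 3: opening $30,917.67; interest $913.32 → $31,830.99; payment $2,368.00; balance $29,462.99
Week 4: opening $29,462.99; interest $913.32 → $30,376.31; payment $2,368.00; balance $28,008.31
Week 5: opening $28,008.31; interest $913.32 → $28,921.63; payment $2,368.00; balance $26,553.63
Week 6: opening $26,553.63; interest $913.32 → $27,466.95; payment $2,368.00; balance $25,098.95
Week 7: opening $25,098.95; interest $913.32 → $26,012.27; payment $2,368.00; balance $23,644.27
Week 8: opening $23,644.27; interest $913.32 → $24,557.59; payment $2,368.00; balance $22,189.59
Week 9: opening $22,189.59; interest $913.32 → $23,102.91; payment $2,368.00; balance $20,734.91
Week 10: opening $20,734.91; interest $913.32 → $21,648.23; payment $2,368.00; balance $19,280.23
Week 11: opening $19,280.23; interest $913.32 → $20,193.55; payment $2,368.00; balance $17,825.55
Week 12: opening $17,825.55; interest $913.32 → $18,738.87; payment $2,368.00; balance $16,370.87
Total interest: $913.32 + $913.32 + $913.32 + $913.32 + $913.32 + $913.32 + $913.32 + $913.32 + $913.32 + $913.32 + $913.32 + $913.32 = $10,959.84

$10,959.84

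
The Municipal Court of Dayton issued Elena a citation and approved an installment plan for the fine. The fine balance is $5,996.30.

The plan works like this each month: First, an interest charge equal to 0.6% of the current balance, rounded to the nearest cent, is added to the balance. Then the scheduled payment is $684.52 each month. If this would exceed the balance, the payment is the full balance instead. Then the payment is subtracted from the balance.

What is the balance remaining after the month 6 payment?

Month 1: $5,996.30 +$35.98 interest = $6,032.28; pay $684.52 → $5,347.76
Month 2: $5,347.76 +$32.09 interest = $5,379.85; pay $684.52 → $4,695.33
Month 3: $4,695.33 +$28.17 interest = $4,723.50; pay $684.52 → $4,038.98
Month 4: $4,038.98 +$24.23 interest = $4,063.21; pay $684.52 → $3,378.69
Month 5: $3,378.69 +$20.27 interest = $3,398.96; pay $684.52 → $2,714.44
Month 6: $2,714.44 +$16.29 interest = $2,730.73; pay $684.52 → $2,046.21

$2,046.21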